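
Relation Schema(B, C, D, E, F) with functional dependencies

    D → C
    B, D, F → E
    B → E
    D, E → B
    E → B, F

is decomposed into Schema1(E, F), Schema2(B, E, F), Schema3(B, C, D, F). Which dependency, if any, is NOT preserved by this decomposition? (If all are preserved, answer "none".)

D → C lies within Schema3.
B, D, F → E: restricted closure across fragments reaches E.
B → E lies within Schema2.
D, E → B: restricted closure across fragments reaches B.
E → B, F lies within Schema2.
Every dependency is enforceable on the fragments, so the decomposition is dependency-preserving.

none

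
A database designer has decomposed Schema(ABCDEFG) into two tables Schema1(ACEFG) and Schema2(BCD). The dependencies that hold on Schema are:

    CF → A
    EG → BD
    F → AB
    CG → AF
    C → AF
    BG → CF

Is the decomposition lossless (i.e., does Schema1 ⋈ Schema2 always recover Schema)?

Common attributes: Schema1 ∩ Schema2 = {C}.
Closure of {C}: C → AF applies, adding AF; F → AB applies, adding B. So (C)⁺ = {ABCF}.
The closure contains neither all of Schema1 = {ACEFG} nor all of Schema2 = {BCD}, so the common attributes are not a superkey of either fragment. The join is lossy.

No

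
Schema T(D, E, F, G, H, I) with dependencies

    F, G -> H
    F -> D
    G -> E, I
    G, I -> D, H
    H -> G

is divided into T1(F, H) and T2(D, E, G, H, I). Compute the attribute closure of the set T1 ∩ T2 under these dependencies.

T1 ∩ T2 = {H}.
H → G applies, adding G
G → E, I applies, adding E, I
G, I → D, H applies, adding D
Closure: {D, E, G, H, I}.

D, E, G, H, I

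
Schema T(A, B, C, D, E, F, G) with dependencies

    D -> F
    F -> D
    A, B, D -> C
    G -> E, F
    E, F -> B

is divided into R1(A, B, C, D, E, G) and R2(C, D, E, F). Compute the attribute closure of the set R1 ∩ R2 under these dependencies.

R1 ∩ R2 = {C, D, E}.
D → F applies, adding F
E, F → B applies, adding B
Closure: {B, C, D, E, F}.

B, C, D, E, F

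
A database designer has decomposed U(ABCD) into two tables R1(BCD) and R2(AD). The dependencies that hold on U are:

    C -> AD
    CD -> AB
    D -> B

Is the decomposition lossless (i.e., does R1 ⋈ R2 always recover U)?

Common attributes: R1 ∩ R2 = {D}.
Closure of {D}: D → B applies, adding B. So (D)⁺ = {BD}.
The closure contains neither all of R1 = {BCD} nor all of R2 = {AD}, so the common attributes are not a superkey of either fragment. The join is lossy.

No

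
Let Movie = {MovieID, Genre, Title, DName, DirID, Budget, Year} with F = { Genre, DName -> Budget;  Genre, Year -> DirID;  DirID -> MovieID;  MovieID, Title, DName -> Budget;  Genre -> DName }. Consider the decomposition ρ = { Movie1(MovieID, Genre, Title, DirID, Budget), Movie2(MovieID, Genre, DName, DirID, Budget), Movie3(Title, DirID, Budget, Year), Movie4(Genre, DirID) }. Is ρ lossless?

No

Chase test. Columns are MovieID, Genre, Title, DName, DirID, Budget, Year; row i has aⱼ where attribute j ∈ Moviei, else bᵢⱼ.
Initial tableau (one row per fragment):
  row 1: a1 a2 a3 b14 a5 a6 b17
  row 2: a1 a2 b23 a4 a5 a6 b27
  row 3: b31 b32 a3 b34 a5 a6 a7
  row 4: b41 a2 b43 b44 a5 b46 b47
Rows 1 and 3 agree on DirID; apply DirID→MovieID and equate their MovieID entries.
Rows 1 and 4 agree on DirID; apply DirID→MovieID and equate their MovieID entries.
Rows 1 and 2 agree on Genre; apply Genre→DName and equate their DName entries.
Rows 1 and 4 agree on Genre; apply Genre→DName and equate their DName entries.
Rows 1 and 4 agree on Genre, DName; apply Genre, DName→Budget and equate their Budget entries.
No row becomes fully distinguished — the join is lossy.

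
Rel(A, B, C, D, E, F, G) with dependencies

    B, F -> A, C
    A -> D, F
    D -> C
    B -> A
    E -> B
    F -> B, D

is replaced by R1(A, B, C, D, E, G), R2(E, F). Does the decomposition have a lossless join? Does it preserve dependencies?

Lossless test: (E)⁺ = {A, B, C, D, E, F}, which contains all of one fragment — lossless.
Dependency preservation: the restricted closure of {A} across the fragments never reaches {D, F}, so A → D, F cannot be enforced without a join — not preserved.

lossless but not dependency-preserving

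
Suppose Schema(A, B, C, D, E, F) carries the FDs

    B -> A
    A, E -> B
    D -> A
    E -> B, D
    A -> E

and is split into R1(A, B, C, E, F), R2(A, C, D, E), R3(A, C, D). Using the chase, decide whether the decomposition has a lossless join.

Chase test. Columns are A, B, C, D, E, F; row i has aⱼ where attribute j ∈ Ri, else bᵢⱼ.
Initial tableau (one row per fragment):
  row 1: a1 a2 a3 b14 a5 a6
  row 2: a1 b22 a3 a4 a5 b26
  row 3: a1 b32 a3 a4 b35 b36
Rows 1 and 2 agree on A, E; apply A, E→B and equate their B entries.
Rows 1 and 2 agree on E; apply E→B, D and equate their B, D entries.
Rows 1 and 3 agree on A; apply A→E and equate their E entries.
Rows 1 and 3 agree on A, E; apply A, E→B and equate their B entries.
Row 1 is now all distinguished symbols — the join is lossless.

Yes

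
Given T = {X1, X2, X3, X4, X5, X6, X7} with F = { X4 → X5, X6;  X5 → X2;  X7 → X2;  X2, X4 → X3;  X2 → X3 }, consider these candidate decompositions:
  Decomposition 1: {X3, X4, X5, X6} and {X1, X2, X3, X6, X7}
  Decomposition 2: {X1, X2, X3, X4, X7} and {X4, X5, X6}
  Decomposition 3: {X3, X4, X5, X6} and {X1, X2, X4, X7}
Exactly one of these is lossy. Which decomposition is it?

Decomposition 1: common = {X3, X6}, closure = {X3, X6} → lossy.
Decomposition 2: common = {X4}, closure = {X2, X3, X4, X5, X6} → lossless.
Decomposition 3: common = {X4}, closure = {X2, X3, X4, X5, X6} → lossless.

Decomposition 1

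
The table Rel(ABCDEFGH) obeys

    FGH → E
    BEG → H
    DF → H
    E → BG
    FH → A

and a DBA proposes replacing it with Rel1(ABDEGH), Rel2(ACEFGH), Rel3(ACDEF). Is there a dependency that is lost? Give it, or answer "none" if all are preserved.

Check DF → H: no single fragment contains all of {DFH}, and the restricted closure of {DF} across the fragments never reaches {H}.
FGH → E is preserved.
BEG → H is preserved.
E → BG is preserved.
FH → A is preserved.

DF → H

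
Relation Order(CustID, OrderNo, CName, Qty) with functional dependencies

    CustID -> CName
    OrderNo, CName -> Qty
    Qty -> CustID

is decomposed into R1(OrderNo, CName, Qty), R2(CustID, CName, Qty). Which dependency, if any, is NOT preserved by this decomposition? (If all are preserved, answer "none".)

none

CustID → CName lies within R2.
OrderNo, CName → Qty lies within R1.
Qty → CustID lies within R2.
Every dependency is enforceable on the fragments, so the decomposition is dependency-preserving.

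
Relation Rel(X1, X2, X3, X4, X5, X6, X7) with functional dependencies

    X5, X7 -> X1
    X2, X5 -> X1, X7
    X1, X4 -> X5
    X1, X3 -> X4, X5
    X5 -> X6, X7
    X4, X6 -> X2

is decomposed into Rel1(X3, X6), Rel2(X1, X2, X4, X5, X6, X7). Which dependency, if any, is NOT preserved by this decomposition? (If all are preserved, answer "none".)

Check X1, X3 → X4, X5: no single fragment contains all of {X1, X3, X4, X5}, and the restricted closure of {X1, X3} across the fragments never reaches {X4, X5}.
X5, X7 → X1 is preserved.
X2, X5 → X1, X7 is preserved.
X1, X4 → X5 is preserved.
X5 → X6, X7 is preserved.
X4, X6 → X2 is preserved.

X1, X3 -> X4, X5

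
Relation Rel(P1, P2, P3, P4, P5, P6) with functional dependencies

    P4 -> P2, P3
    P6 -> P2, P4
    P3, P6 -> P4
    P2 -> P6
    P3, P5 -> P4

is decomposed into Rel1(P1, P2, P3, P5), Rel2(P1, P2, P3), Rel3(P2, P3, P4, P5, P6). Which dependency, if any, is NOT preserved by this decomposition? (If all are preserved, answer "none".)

P4 → P2, P3 lies within Rel3.
P6 → P2, P4 lies within Rel3.
P3, P6 → P4 lies within Rel3.
P2 → P6 lies within Rel3.
P3, P5 → P4 lies within Rel3.
Every dependency is enforceable on the fragments, so the decomposition is dependency-preserving.

none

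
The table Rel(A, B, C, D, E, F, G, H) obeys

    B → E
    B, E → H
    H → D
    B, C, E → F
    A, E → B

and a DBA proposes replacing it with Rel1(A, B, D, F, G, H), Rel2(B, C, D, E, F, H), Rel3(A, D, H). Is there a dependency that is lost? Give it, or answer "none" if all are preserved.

Check A, E → B: no single fragment contains all of {A, B, E}, and the restricted closure of {A, E} across the fragments never reaches {B}.
B → E is preserved.
B, E → H is preserved.
H → D is preserved.
B, C, E → F is preserved.

A, E → B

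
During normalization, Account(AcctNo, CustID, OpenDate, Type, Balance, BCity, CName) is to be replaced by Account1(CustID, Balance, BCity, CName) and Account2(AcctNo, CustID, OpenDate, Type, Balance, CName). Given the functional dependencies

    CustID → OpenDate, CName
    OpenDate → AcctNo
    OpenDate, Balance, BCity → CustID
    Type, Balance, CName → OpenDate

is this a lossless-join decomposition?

No

Common attributes: Account1 ∩ Account2 = {CustID, Balance, CName}.
Closure of {CustID, Balance, CName}: CustID → OpenDate, CName applies, adding OpenDate; OpenDate → AcctNo applies, adding AcctNo. So (CustID, Balance, CName)⁺ = {AcctNo, CustID, OpenDate, Balance, CName}.
The closure contains neither all of Account1 = {CustID, Balance, BCity, CName} nor all of Account2 = {AcctNo, CustID, OpenDate, Type, Balance, CName}, so the common attributes are not a superkey of either fragment. The join is lossy.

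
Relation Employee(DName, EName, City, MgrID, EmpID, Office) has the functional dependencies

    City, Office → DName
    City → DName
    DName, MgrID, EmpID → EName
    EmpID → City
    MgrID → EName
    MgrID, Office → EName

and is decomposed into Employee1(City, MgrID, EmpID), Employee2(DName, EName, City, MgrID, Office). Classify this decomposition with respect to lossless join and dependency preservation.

lossy but dependency-preserving

Lossless test: (City, MgrID)⁺ = {DName, EName, City, MgrID}, which is a superkey of neither fragment — lossy.
Dependency preservation: DName, MgrID, EmpID → EName is not contained in any single fragment, but the restricted closure of its left-hand side across the fragments still reaches the right-hand side; the remaining FDs each lie inside some fragment. All dependencies are preserved.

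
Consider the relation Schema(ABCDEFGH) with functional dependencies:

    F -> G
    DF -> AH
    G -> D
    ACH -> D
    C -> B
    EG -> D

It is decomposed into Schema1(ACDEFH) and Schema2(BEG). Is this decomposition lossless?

No

Common attributes: Schema1 ∩ Schema2 = {E}.
No dependency enlarges {E}, so (E)⁺ = {E}.
The closure contains neither all of Schema1 = {ACDEFH} nor all of Schema2 = {BEG}, so the common attributes are not a superkey of either fragment. The join is lossy.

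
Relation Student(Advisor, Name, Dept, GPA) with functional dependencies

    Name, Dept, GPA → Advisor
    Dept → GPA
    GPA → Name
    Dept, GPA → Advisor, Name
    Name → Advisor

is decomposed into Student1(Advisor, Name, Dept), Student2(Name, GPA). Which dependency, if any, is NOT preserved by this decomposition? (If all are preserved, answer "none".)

Dept → GPA

Check Dept → GPA: no single fragment contains all of {Dept, GPA}, and the restricted closure of {Dept} across the fragments never reaches {GPA}.
Name, Dept, GPA → Advisor is preserved.
GPA → Name is preserved.
Dept, GPA → Advisor, Name is preserved.
Name → Advisor is preserved.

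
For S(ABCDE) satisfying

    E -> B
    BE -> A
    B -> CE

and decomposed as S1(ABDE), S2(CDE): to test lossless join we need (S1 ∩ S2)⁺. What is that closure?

ABCDE

S1 ∩ S2 = {DE}.
E → B applies, adding B
BE → A applies, adding A
B → CE applies, adding C
Closure: {ABCDE}.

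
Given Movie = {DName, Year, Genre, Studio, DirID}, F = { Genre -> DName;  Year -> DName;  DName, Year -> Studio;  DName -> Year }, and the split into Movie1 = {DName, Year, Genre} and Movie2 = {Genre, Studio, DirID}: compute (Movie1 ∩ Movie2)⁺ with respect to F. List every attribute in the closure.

DName, Year, Genre, Studio

Movie1 ∩ Movie2 = {Genre}.
Genre → DName applies, adding DName
DName → Year applies, adding Year
DName, Year → Studio applies, adding Studio
Closure: {DName, Year, Genre, Studio}.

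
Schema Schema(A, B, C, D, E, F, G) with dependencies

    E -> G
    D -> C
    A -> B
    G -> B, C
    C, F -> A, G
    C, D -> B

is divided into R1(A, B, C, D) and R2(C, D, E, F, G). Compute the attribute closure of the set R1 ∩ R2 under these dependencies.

B, C, D

R1 ∩ R2 = {C, D}.
C, D → B applies, adding B
Closure: {B, C, D}.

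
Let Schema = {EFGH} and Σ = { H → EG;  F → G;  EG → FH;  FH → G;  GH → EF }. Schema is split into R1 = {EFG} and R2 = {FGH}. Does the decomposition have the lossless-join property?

No

Common attributes: R1 ∩ R2 = {FG}.
No dependency enlarges {FG}, so (FG)⁺ = {FG}.
The closure contains neither all of R1 = {EFG} nor all of R2 = {FGH}, so the common attributes are not a superkey of either fragment. The join is lossy.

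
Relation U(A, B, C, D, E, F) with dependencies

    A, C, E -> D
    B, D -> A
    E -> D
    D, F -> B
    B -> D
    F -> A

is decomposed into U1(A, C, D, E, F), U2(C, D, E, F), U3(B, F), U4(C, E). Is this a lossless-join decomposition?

Chase test. Columns are A, B, C, D, E, F; row i has aⱼ where attribute j ∈ Ui, else bᵢⱼ.
Initial tableau (one row per fragment):
  row 1: a1 b12 a3 a4 a5 a6
  row 2: b21 b22 a3 a4 a5 a6
  row 3: b31 a2 b33 b34 b35 a6
  row 4: b41 b42 a3 b44 a5 b46
Rows 1 and 4 agree on E; apply E→D and equate their D entries.
Rows 1 and 2 agree on D, F; apply D, F→B and equate their B entries.
Rows 1 and 2 agree on F; apply F→A and equate their A entries.
Rows 1 and 3 agree on F; apply F→A and equate their A entries.
No row becomes fully distinguished — the join is lossy.

No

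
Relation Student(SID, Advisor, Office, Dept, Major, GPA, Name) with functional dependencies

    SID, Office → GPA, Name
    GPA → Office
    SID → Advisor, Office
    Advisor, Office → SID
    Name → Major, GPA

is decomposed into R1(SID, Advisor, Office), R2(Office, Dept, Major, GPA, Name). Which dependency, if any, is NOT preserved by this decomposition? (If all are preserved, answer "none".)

SID, Office → GPA, Name

Check SID, Office → GPA, Name: no single fragment contains all of {SID, Office, GPA, Name}, and the restricted closure of {SID, Office} across the fragments never reaches {GPA, Name}.
GPA → Office is preserved.
SID → Advisor, Office is preserved.
Advisor, Office → SID is preserved.
Name → Major, GPA is preserved.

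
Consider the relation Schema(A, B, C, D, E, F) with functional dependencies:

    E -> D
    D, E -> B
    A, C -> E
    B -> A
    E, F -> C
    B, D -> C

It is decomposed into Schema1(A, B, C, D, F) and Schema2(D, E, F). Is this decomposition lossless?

Common attributes: Schema1 ∩ Schema2 = {D, F}.
No dependency enlarges {D, F}, so (D, F)⁺ = {D, F}.
The closure contains neither all of Schema1 = {A, B, C, D, F} nor all of Schema2 = {D, E, F}, so the common attributes are not a superkey of either fragment. The join is lossy.

No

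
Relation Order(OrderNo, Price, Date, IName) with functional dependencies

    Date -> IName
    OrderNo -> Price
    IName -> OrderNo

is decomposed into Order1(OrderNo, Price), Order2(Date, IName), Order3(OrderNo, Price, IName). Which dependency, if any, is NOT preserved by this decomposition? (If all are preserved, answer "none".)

Date → IName lies within Order2.
OrderNo → Price lies within Order1.
IName → OrderNo lies within Order3.
Every dependency is enforceable on the fragments, so the decomposition is dependency-preserving.

none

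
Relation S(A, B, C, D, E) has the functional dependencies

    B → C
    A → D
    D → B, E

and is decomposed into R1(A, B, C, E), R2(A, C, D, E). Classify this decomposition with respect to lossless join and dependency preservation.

lossless but not dependency-preserving

Lossless test: (A, C, E)⁺ = {A, B, C, D, E}, which contains all of one fragment — lossless.
Dependency preservation: the restricted closure of {D} across the fragments never reaches {B, E}, so D → B, E cannot be enforced without a join — not preserved.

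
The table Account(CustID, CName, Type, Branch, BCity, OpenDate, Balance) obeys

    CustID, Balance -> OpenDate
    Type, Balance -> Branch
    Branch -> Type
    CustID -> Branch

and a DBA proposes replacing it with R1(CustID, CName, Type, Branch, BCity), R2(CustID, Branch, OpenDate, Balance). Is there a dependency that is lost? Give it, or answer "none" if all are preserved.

Type, Balance -> Branch

Check Type, Balance → Branch: no single fragment contains all of {Type, Branch, Balance}, and the restricted closure of {Type, Balance} across the fragments never reaches {Branch}.
CustID, Balance → OpenDate is preserved.
Branch → Type is preserved.
CustID → Branch is preserved.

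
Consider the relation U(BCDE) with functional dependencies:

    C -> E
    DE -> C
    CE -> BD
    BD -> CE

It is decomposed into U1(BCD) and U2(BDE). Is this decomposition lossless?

Common attributes: U1 ∩ U2 = {BD}.
Closure of {BD}: BD → CE applies, adding CE. So (BD)⁺ = {BCDE}.
This closure contains every attribute of U1, so U1 ∩ U2 → U1. The join is lossless.

Yes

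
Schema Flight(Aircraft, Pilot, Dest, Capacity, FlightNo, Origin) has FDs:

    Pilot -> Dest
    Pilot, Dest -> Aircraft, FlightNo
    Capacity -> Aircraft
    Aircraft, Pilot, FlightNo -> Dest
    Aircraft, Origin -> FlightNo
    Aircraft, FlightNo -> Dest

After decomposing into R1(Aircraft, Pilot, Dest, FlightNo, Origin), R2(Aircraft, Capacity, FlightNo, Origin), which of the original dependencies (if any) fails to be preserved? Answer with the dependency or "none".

Pilot → Dest lies within R1.
Pilot, Dest → Aircraft, FlightNo lies within R1.
Capacity → Aircraft lies within R2.
Aircraft, Pilot, FlightNo → Dest lies within R1.
Aircraft, Origin → FlightNo lies within R1.
Aircraft, FlightNo → Dest lies within R1.
Every dependency is enforceable on the fragments, so the decomposition is dependency-preserving.

none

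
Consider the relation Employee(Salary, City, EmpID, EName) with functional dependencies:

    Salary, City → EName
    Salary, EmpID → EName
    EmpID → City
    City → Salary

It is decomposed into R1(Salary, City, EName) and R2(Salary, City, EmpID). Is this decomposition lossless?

Common attributes: R1 ∩ R2 = {Salary, City}.
Closure of {Salary, City}: Salary, City → EName applies, adding EName. So (Salary, City)⁺ = {Salary, City, EName}.
This closure contains every attribute of R1, so R1 ∩ R2 → R1. The join is lossless.

Yes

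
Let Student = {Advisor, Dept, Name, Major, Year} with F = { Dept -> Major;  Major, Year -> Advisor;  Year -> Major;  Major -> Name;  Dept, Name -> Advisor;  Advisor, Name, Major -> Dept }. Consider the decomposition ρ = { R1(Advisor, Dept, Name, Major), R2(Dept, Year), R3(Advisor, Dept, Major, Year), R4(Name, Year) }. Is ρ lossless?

Chase test. Columns are Advisor, Dept, Name, Major, Year; row i has aⱼ where attribute j ∈ Ri, else bᵢⱼ.
Initial tableau (one row per fragment):
  row 1: a1 a2 a3 a4 b15
  row 2: b21 a2 b23 b24 a5
  row 3: a1 a2 b33 a4 a5
  row 4: b41 b42 a3 b44 a5
Rows 1 and 2 agree on Dept; apply Dept→Major and equate their Major entries.
Rows 2 and 3 agree on Major, Year; apply Major, Year→Advisor and equate their Advisor entries.
Rows 2 and 4 agree on Year; apply Year→Major and equate their Major entries.
Rows 1 and 2 agree on Major; apply Major→Name and equate their Name entries.
Rows 1 and 3 agree on Major; apply Major→Name and equate their Name entries.
Rows 2 and 4 agree on Major, Year; apply Major, Year→Advisor and equate their Advisor entries.
Rows 1 and 4 agree on Advisor, Name, Major; apply Advisor, Name, Major→Dept and equate their Dept entries.
Row 2 is now all distinguished symbols — the join is lossless.

Yes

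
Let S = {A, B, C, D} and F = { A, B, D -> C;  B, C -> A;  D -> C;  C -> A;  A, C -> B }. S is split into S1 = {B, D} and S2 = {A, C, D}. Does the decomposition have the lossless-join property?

Common attributes: S1 ∩ S2 = {D}.
Closure of {D}: D → C applies, adding C; C → A applies, adding A; A, C → B applies, adding B. So (D)⁺ = {A, B, C, D}.
This closure contains every attribute of S1, so S1 ∩ S2 → S1. The join is lossless.

Yes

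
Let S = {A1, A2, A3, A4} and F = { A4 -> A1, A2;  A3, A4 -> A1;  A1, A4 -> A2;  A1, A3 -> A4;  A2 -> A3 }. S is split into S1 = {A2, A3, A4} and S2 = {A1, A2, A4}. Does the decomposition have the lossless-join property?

Common attributes: S1 ∩ S2 = {A2, A4}.
Closure of {A2, A4}: A4 → A1, A2 applies, adding A1; A2 → A3 applies, adding A3. So (A2, A4)⁺ = {A1, A2, A3, A4}.
This closure contains every attribute of S1, so S1 ∩ S2 → S1. The join is lossless.

Yes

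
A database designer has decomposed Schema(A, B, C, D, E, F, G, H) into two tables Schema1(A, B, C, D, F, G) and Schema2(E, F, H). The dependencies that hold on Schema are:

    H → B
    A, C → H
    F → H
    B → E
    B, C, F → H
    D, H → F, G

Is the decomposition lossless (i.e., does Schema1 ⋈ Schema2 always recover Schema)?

Yes

Common attributes: Schema1 ∩ Schema2 = {F}.
Closure of {F}: F → H applies, adding H; H → B applies, adding B; B → E applies, adding E. So (F)⁺ = {B, E, F, H}.
This closure contains every attribute of Schema2, so Schema1 ∩ Schema2 → Schema2. The join is lossless.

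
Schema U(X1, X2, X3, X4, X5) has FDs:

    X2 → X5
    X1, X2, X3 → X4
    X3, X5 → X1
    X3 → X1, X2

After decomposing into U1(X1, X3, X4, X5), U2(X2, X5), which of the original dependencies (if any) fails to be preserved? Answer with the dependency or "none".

X3 → X1, X2

Check X3 → X1, X2: no single fragment contains all of {X1, X2, X3}, and the restricted closure of {X3} across the fragments never reaches {X1, X2}.
X2 → X5 is preserved.
X1, X2, X3 → X4 is preserved.
X3, X5 → X1 is preserved.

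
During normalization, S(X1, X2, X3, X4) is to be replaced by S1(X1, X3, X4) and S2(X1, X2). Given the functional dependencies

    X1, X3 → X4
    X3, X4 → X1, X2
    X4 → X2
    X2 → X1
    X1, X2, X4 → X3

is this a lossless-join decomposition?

Common attributes: S1 ∩ S2 = {X1}.
No dependency enlarges {X1}, so (X1)⁺ = {X1}.
The closure contains neither all of S1 = {X1, X3, X4} nor all of S2 = {X1, X2}, so the common attributes are not a superkey of either fragment. The join is lossy.

No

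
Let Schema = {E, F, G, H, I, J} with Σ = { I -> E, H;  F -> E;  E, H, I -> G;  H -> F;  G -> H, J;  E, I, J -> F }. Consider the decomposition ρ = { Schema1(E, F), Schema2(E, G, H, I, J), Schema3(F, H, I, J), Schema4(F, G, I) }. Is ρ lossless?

Yes

Chase test. Columns are E, F, G, H, I, J; row i has aⱼ where attribute j ∈ Schemai, else bᵢⱼ.
Initial tableau (one row per fragment):
  row 1: a1 a2 b13 b14 b15 b16
  row 2: a1 b22 a3 a4 a5 a6
  row 3: b31 a2 b33 a4 a5 a6
  row 4: b41 a2 a3 b44 a5 b46
Rows 2 and 3 agree on I; apply I→E, H and equate their E, H entries.
Rows 2 and 4 agree on I; apply I→E, H and equate their E, H entries.
Rows 2 and 3 agree on E, H, I; apply E, H, I→G and equate their G entries.
Rows 2 and 3 agree on H; apply H→F and equate their F entries.
Rows 2 and 4 agree on G; apply G→H, J and equate their H, J entries.
Row 2 is now all distinguished symbols — the join is lossless.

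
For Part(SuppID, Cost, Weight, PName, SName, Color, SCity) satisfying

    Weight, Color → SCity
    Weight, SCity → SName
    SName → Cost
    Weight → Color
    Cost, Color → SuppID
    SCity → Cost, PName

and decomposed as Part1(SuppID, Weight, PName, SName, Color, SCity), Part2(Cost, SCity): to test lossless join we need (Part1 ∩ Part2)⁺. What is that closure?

Part1 ∩ Part2 = {SCity}.
SCity → Cost, PName applies, adding Cost, PName
Closure: {Cost, PName, SCity}.

Cost, PName, SCity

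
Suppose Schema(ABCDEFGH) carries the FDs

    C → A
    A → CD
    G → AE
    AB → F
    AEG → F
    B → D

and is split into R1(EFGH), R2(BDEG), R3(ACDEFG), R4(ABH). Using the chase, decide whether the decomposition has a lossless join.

No

Chase test. Columns are ABCDEFGH; row i has aⱼ where attribute j ∈ Ri, else bᵢⱼ.
Initial tableau (one row per fragment):
  row 1: b11 b12 b13 b14 a5 a6 a7 a8
  row 2: b21 a2 b23 a4 a5 b26 a7 b28
  row 3: a1 b32 a3 a4 a5 a6 a7 b38
  row 4: a1 a2 b43 b44 b45 b46 b47 a8
Rows 3 and 4 agree on A; apply A→CD and equate their CD entries.
Rows 1 and 2 agree on G; apply G→AE and equate their AE entries.
Rows 1 and 3 agree on G; apply G→AE and equate their AE entries.
Rows 2 and 4 agree on AB; apply AB→F and equate their F entries.
Rows 1 and 2 agree on AEG; apply AEG→F and equate their F entries.
Rows 1 and 2 agree on A; apply A→CD and equate their CD entries.
Rows 1 and 3 agree on A; apply A→CD and equate their CD entries.
No row becomes fully distinguished — the join is lossy.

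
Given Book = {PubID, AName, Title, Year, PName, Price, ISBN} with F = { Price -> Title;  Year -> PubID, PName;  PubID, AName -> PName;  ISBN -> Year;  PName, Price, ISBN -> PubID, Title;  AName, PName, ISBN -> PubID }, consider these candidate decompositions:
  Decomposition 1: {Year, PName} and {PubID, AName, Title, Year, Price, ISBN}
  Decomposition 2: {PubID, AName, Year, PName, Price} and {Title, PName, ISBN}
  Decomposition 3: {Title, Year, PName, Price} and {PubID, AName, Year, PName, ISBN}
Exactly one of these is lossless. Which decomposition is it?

Decomposition 1

Decomposition 1: common = {Year}, closure = {PubID, Year, PName} → lossless.
Decomposition 2: common = {PName}, closure = {PName} → lossy.
Decomposition 3: common = {Year, PName}, closure = {PubID, Year, PName} → lossy.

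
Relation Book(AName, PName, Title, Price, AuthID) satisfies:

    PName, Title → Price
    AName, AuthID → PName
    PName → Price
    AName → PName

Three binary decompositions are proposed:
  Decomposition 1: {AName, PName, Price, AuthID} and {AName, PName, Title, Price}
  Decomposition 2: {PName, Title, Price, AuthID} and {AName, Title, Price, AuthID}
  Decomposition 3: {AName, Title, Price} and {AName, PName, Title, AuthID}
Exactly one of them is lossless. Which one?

Decomposition 1: common = {AName, PName, Price}, closure = {AName, PName, Price} → lossy.
Decomposition 2: common = {Title, Price, AuthID}, closure = {Title, Price, AuthID} → lossy.
Decomposition 3: common = {AName, Title}, closure = {AName, PName, Title, Price} → lossless.

Decomposition 3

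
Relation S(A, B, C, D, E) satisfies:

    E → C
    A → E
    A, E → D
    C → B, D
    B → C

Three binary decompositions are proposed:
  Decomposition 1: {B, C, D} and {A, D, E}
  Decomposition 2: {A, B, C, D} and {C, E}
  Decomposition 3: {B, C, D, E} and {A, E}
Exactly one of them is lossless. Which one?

Decomposition 1: common = {D}, closure = {D} → lossy.
Decomposition 2: common = {C}, closure = {B, C, D} → lossy.
Decomposition 3: common = {E}, closure = {B, C, D, E} → lossless.

Decomposition 3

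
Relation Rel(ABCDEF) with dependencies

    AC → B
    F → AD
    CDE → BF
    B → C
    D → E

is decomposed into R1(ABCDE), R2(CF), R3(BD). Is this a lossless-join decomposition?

No

Chase test. Columns are ABCDEF; row i has aⱼ where attribute j ∈ Ri, else bᵢⱼ.
Initial tableau (one row per fragment):
  row 1: a1 a2 a3 a4 a5 b16
  row 2: b21 b22 a3 b24 b25 a6
  row 3: b31 a2 b33 a4 b35 b36
Rows 1 and 3 agree on B; apply B→C and equate their C entries.
Rows 1 and 3 agree on D; apply D→E and equate their E entries.
Rows 1 and 3 agree on CDE; apply CDE→BF and equate their BF entries.
Rows 1 and 3 agree on F; apply F→AD and equate their AD entries.
No row becomes fully distinguished — the join is lossy.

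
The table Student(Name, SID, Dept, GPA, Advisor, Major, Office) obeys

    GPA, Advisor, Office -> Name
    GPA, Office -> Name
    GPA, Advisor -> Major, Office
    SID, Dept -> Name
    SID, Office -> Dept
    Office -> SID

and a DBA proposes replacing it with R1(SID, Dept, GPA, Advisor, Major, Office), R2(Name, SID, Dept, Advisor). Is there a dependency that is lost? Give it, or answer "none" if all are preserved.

none

GPA, Advisor, Office → Name: restricted closure across fragments reaches Name.
GPA, Office → Name: restricted closure across fragments reaches Name.
GPA, Advisor → Major, Office lies within R1.
SID, Dept → Name lies within R2.
SID, Office → Dept lies within R1.
Office → SID lies within R1.
Every dependency is enforceable on the fragments, so the decomposition is dependency-preserving.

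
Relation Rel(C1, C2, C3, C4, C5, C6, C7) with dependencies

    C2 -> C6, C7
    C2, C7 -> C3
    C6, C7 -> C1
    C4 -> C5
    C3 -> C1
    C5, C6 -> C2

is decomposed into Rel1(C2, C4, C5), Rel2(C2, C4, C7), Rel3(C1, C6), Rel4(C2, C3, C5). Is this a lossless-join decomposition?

Chase test. Columns are C1, C2, C3, C4, C5, C6, C7; row i has aⱼ where attribute j ∈ Reli, else bᵢⱼ.
Initial tableau (one row per fragment):
  row 1: b11 a2 b13 a4 a5 b16 b17
  row 2: b21 a2 b23 a4 b25 b26 a7
  row 3: a1 b32 b33 b34 b35 a6 b37
  row 4: b41 a2 a3 b44 a5 b46 b47
Rows 1 and 2 agree on C2; apply C2→C6, C7 and equate their C6, C7 entries.
Rows 1 and 4 agree on C2; apply C2→C6, C7 and equate their C6, C7 entries.
Rows 1 and 2 agree on C2, C7; apply C2, C7→C3 and equate their C3 entries.
Rows 1 and 4 agree on C2, C7; apply C2, C7→C3 and equate their C3 entries.
Rows 1 and 2 agree on C6, C7; apply C6, C7→C1 and equate their C1 entries.
Rows 1 and 4 agree on C6, C7; apply C6, C7→C1 and equate their C1 entries.
Rows 1 and 2 agree on C4; apply C4→C5 and equate their C5 entries.
No row becomes fully distinguished — the join is lossy.

No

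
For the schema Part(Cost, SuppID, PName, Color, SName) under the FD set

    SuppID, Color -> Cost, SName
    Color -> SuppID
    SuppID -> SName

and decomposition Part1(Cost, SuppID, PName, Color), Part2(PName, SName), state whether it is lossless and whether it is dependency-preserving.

Lossless test: (PName)⁺ = {PName}, which is a superkey of neither fragment — lossy.
Dependency preservation: the restricted closure of {SuppID, Color} across the fragments never reaches {Cost, SName}, so SuppID, Color → Cost, SName cannot be enforced without a join — not preserved.

lossy and not dependency-preserving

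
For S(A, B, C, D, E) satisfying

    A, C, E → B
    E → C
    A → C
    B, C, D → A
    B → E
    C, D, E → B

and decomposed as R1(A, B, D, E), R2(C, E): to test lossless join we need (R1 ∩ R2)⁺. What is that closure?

R1 ∩ R2 = {E}.
E → C applies, adding C
Closure: {C, E}.

C, E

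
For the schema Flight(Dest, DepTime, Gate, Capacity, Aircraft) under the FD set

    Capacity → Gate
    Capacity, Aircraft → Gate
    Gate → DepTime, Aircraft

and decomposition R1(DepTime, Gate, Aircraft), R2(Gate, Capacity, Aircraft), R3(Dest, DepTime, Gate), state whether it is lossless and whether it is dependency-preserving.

Lossless test (chase): Rows 1 and 2 agree on Gate; apply Gate→DepTime, Aircraft and equate their DepTime, Aircraft entries. Rows 1 and 3 agree on Gate; apply Gate→DepTime, Aircraft and equate their DepTime, Aircraft entries. No row becomes fully distinguished — the join is lossy.
Dependency preservation: every FD's attributes lie within a single fragment, so each can be enforced locally — preserved.

lossy but dependency-preserving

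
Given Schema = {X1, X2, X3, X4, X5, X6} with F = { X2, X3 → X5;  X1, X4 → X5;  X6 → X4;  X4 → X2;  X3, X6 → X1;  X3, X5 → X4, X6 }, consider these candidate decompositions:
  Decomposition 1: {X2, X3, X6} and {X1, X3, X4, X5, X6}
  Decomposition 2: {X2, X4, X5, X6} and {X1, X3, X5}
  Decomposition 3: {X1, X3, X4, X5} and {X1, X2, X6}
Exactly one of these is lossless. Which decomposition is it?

Decomposition 1: common = {X3, X6}, closure = {X1, X2, X3, X4, X5, X6} → lossless.
Decomposition 2: common = {X5}, closure = {X5} → lossy.
Decomposition 3: common = {X1}, closure = {X1} → lossy.

Decomposition 1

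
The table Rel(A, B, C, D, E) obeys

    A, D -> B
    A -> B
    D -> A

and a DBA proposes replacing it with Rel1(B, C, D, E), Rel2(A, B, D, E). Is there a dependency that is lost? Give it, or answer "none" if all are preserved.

none

A, D → B lies within Rel2.
A → B lies within Rel2.
D → A lies within Rel2.
Every dependency is enforceable on the fragments, so the decomposition is dependency-preserving.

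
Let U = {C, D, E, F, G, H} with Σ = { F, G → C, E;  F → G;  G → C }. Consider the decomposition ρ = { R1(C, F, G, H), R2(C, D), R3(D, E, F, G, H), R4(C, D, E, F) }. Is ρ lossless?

Yes

Chase test. Columns are C, D, E, F, G, H; row i has aⱼ where attribute j ∈ Ri, else bᵢⱼ.
Initial tableau (one row per fragment):
  row 1: a1 b12 b13 a4 a5 a6
  row 2: a1 a2 b23 b24 b25 b26
  row 3: b31 a2 a3 a4 a5 a6
  row 4: a1 a2 a3 a4 b45 b46
Rows 1 and 3 agree on F, G; apply F, G→C, E and equate their C, E entries.
Rows 1 and 4 agree on F; apply F→G and equate their G entries.
Row 3 is now all distinguished symbols — the join is lossless.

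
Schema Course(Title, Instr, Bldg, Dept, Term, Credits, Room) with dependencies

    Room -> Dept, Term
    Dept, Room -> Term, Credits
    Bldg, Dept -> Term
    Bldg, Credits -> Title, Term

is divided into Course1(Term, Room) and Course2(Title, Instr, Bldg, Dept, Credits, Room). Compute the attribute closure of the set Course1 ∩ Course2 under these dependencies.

Course1 ∩ Course2 = {Room}.
Room → Dept, Term applies, adding Dept, Term
Dept, Room → Term, Credits applies, adding Credits
Closure: {Dept, Term, Credits, Room}.

Dept, Term, Credits, Room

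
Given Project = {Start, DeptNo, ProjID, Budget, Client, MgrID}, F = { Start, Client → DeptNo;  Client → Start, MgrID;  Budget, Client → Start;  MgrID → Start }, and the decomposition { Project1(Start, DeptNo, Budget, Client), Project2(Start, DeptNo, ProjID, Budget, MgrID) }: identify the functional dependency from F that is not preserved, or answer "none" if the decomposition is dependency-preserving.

Client → Start, MgrID

Check Client → Start, MgrID: no single fragment contains all of {Start, Client, MgrID}, and the restricted closure of {Client} across the fragments never reaches {Start, MgrID}.
Start, Client → DeptNo is preserved.
Budget, Client → Start is preserved.
MgrID → Start is preserved.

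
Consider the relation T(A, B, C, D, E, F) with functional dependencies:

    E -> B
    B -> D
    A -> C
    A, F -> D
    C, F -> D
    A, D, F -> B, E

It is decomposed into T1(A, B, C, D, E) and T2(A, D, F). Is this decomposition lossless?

No

Common attributes: T1 ∩ T2 = {A, D}.
Closure of {A, D}: A → C applies, adding C. So (A, D)⁺ = {A, C, D}.
The closure contains neither all of T1 = {A, B, C, D, E} nor all of T2 = {A, D, F}, so the common attributes are not a superkey of either fragment. The join is lossy.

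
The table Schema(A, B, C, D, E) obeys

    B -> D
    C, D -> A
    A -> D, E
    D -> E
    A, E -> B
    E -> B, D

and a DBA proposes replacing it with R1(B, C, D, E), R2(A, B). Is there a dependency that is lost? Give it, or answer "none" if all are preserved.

Check C, D → A: no single fragment contains all of {A, C, D}, and the restricted closure of {C, D} across the fragments never reaches {A}.
B → D is preserved.
A → D, E is preserved.
D → E is preserved.
A, E → B is preserved.
E → B, D is preserved.

C, D -> A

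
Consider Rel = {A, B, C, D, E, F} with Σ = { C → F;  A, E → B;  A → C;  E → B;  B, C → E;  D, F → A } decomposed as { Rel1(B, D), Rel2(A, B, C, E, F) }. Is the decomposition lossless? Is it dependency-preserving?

Lossless test: (B)⁺ = {B}, which is a superkey of neither fragment — lossy.
Dependency preservation: the restricted closure of {D, F} across the fragments never reaches {A}, so D, F → A cannot be enforced without a join — not preserved.

lossy and not dependency-preserving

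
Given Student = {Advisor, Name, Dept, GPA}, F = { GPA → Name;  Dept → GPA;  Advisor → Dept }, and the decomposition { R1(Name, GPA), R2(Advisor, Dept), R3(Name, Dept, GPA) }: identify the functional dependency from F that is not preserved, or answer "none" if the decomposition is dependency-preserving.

GPA → Name lies within R1.
Dept → GPA lies within R3.
Advisor → Dept lies within R2.
Every dependency is enforceable on the fragments, so the decomposition is dependency-preserving.

none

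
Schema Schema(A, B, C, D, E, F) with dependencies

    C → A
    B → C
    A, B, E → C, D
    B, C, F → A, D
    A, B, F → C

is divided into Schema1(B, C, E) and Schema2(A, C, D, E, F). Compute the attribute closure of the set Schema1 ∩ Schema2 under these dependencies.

A, C, E

Schema1 ∩ Schema2 = {C, E}.
C → A applies, adding A
Closure: {A, C, E}.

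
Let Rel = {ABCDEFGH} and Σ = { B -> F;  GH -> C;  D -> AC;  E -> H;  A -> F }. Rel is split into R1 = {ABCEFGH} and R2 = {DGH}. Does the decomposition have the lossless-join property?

Common attributes: R1 ∩ R2 = {GH}.
Closure of {GH}: GH → C applies, adding C. So (GH)⁺ = {CGH}.
The closure contains neither all of R1 = {ABCEFGH} nor all of R2 = {DGH}, so the common attributes are not a superkey of either fragment. The join is lossy.

No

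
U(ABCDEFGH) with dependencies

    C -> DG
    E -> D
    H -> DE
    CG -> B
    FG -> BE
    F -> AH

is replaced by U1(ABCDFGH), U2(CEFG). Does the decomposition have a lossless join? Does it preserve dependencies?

lossless but not dependency-preserving

Lossless test: (CFG)⁺ = {ABCDEFGH}, which contains all of one fragment — lossless.
Dependency preservation: the restricted closure of {E} across the fragments never reaches {D}, so E → D cannot be enforced without a join — not preserved.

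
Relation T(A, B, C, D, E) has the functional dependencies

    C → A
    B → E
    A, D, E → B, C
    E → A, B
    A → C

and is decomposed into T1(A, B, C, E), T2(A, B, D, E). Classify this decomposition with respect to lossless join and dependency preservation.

Lossless test: (A, B, E)⁺ = {A, B, C, E}, which contains all of one fragment — lossless.
Dependency preservation: A, D, E → B, C is not contained in any single fragment, but the restricted closure of its left-hand side across the fragments still reaches the right-hand side; the remaining FDs each lie inside some fragment. All dependencies are preserved.

lossless and dependency-preserving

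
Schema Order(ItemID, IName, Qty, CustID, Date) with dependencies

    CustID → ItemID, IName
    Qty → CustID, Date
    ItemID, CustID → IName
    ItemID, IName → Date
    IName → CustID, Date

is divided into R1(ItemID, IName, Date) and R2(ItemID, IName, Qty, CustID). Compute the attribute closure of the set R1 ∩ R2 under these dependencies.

R1 ∩ R2 = {ItemID, IName}.
ItemID, IName → Date applies, adding Date
IName → CustID, Date applies, adding CustID
Closure: {ItemID, IName, CustID, Date}.

ItemID, IName, CustID, Date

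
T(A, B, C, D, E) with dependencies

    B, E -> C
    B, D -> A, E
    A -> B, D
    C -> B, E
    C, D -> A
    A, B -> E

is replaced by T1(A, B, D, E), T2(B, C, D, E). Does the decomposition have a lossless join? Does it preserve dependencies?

lossless and dependency-preserving

Lossless test: (B, D, E)⁺ = {A, B, C, D, E}, which contains all of one fragment — lossless.
Dependency preservation: C, D → A is not contained in any single fragment, but the restricted closure of its left-hand side across the fragments still reaches the right-hand side; the remaining FDs each lie inside some fragment. All dependencies are preserved.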